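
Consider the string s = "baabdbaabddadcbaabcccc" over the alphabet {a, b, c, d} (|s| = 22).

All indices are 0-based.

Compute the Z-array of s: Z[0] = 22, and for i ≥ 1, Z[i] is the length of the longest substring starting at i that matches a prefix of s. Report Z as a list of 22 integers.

[22, 0, 0, 1, 0, 5, 0, 0, 1, 0, 0, 0, 0, 0, 4, 0, 0, 1, 0, 0, 0, 0]

Z[0]=22
i=1: fresh scan; Z[1]=0
i=2: fresh scan; Z[2]=0
i=3: fresh scan; Z[3]=1 extend→box=[3,4)
i=4: fresh scan; Z[4]=0
i=5: fresh scan; Z[5]=5 extend→box=[5,10)
i=6: min(r-i=4, Z[1]=0)=0; Z[6]=0
i=7: min(r-i=3, Z[2]=0)=0; Z[7]=0
i=8: min(r-i=2, Z[3]=1)=1; Z[8]=1
i=9: min(r-i=1, Z[4]=0)=0; Z[9]=0
i=10: fresh scan; Z[10]=0
i=11: fresh scan; Z[11]=0
i=12: fresh scan; Z[12]=0
i=13: fresh scan; Z[13]=0
i=14: fresh scan; Z[14]=4 extend→box=[14,18)
i=15: min(r-i=3, Z[1]=0)=0; Z[15]=0
i=16: min(r-i=2, Z[2]=0)=0; Z[16]=0
i=17: min(r-i=1, Z[3]=1)=1; Z[17]=1
i=18: fresh scan; Z[18]=0
i=19: fresh scan; Z[19]=0
i=20: fresh scan; Z[20]=0
i=21: fresh scan; Z[21]=0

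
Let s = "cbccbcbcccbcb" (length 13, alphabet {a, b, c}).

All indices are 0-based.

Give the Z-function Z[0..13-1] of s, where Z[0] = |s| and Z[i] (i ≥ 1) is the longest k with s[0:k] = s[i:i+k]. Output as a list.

Z[0]=13
i=1: fresh scan; Z[1]=0
i=2: fresh scan; Z[2]=1 extend→box=[2,3)
i=3: fresh scan; Z[3]=3 extend→box=[3,6)
i=4: min(r-i=2, Z[1]=0)=0; Z[4]=0
i=5: min(r-i=1, Z[2]=1)=1; Z[5]=4 extend→box=[5,9)
i=6: min(r-i=3, Z[1]=0)=0; Z[6]=0
i=7: min(r-i=2, Z[2]=1)=1; Z[7]=1
i=8: min(r-i=1, Z[3]=3)=1; Z[8]=1
i=9: fresh scan; Z[9]=3 extend→box=[9,12)
i=10: min(r-i=2, Z[1]=0)=0; Z[10]=0
i=11: min(r-i=1, Z[2]=1)=1; Z[11]=2 extend→box=[11,13)
i=12: min(r-i=1, Z[1]=0)=0; Z[12]=0

[13, 0, 1, 3, 0, 4, 0, 1, 1, 3, 0, 2, 0]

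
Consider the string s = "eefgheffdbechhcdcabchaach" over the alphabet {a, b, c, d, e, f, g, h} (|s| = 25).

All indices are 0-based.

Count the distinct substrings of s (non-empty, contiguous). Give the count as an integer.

305

rank→(start, suffix):
  0 → (21, 'aach')
  1 → (17, 'abchaach')
  2 → (22, 'ach')
  3 → (18, 'bchaach')
  4 → (9, 'bechhcdcabchaach')
  5 → (16, 'cabchaach')
  6 → (14, 'cdcabchaach')
  7 → (23, 'ch')
  8 → (19, 'chaach')
  9 → (11, 'chhcdcabchaach')
  10 → (8, 'dbechhcdcabchaach')
  11 → (15, 'dcabchaach')
  12 → (10, 'echhcdcabchaach')
  13 → (0, 'eefgheffdbechhcdcabchaach')
  14 → (5, 'effdbechhcdcabchaach')
  15 → (1, 'efgheffdbechhcdcabchaach')
  16 → (7, 'fdbechhcdcabchaach')
  17 → (6, 'ffdbechhcdcabchaach')
  18 → (2, 'fgheffdbechhcdcabchaach')
  19 → (3, 'gheffdbechhcdcabchaach')
  20 → (24, 'h')
  21 → (20, 'haach')
  22 → (13, 'hcdcabchaach')
  23 → (4, 'heffdbechhcdcabchaach')
  24 → (12, 'hhcdcabchaach')

SA = [21, 17, 22, 18, 9, 16, 14, 23, 19, 11, 8, 15, 10, 0, 5, 1, 7, 6, 2, 3, 24, 20, 13, 4, 12]
i: (SA[i-1],SA[i]) lcp shared
  1: (21,17) 1 'a'
  2: (17,22) 1 'a'
  3: (22,18) 0 ''
  4: (18,9) 1 'b'
  5: (9,16) 0 ''
  6: (16,14) 1 'c'
  7: (14,23) 1 'c'
  8: (23,19) 2 'ch'
  9: (19,11) 2 'ch'
  10: (11,8) 0 ''
  11: (8,15) 1 'd'
  12: (15,10) 0 ''
  13: (10,0) 1 'e'
  14: (0,5) 1 'e'
  15: (5,1) 2 'ef'
  16: (1,7) 0 ''
  17: (7,6) 1 'f'
  18: (6,2) 1 'f'
  19: (2,3) 0 ''
  20: (3,24) 0 ''
  21: (24,20) 1 'h'
  22: (20,13) 1 'h'
  23: (13,4) 1 'h'
  24: (4,12) 1 'h'

n(n+1)/2 = 25·26/2 = 325
Σ LCP = 0 + 1 + 1 + 0 + 1 + 0 + 1 + 1 + 2 + 2 + 0 + 1 + 0 + 1 + 1 + 2 + 0 + 1 + 1 + 0 + 0 + 1 + 1 + 1 + 1 = 20
distinct = 325 − 20 = 305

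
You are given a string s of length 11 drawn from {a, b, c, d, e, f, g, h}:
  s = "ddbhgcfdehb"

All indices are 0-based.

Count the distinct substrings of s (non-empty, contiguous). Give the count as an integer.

rank→(start, suffix):
  0 → (10, 'b')
  1 → (2, 'bhgcfdehb')
  2 → (5, 'cfdehb')
  3 → (1, 'dbhgcfdehb')
  4 → (0, 'ddbhgcfdehb')
  5 → (7, 'dehb')
  6 → (8, 'ehb')
  7 → (6, 'fdehb')
  8 → (4, 'gcfdehb')
  9 → (9, 'hb')
  10 → (3, 'hgcfdehb')

SA = [10, 2, 5, 1, 0, 7, 8, 6, 4, 9, 3]
[i] adj suffixes → lcp
  [1] 10/2 → 1 ('b')
  [2] 2/5 → 0 ('')
  [3] 5/1 → 0 ('')
  [4] 1/0 → 1 ('d')
  [5] 0/7 → 1 ('d')
  [6] 7/8 → 0 ('')
  [7] 8/6 → 0 ('')
  [8] 6/4 → 0 ('')
  [9] 4/9 → 0 ('')
  [10] 9/3 → 1 ('h')

n(n+1)/2 = 11·12/2 = 66
Σ LCP = 0 + 1 + 0 + 0 + 1 + 1 + 0 + 0 + 0 + 0 + 1 = 4
distinct = 66 − 4 = 62

62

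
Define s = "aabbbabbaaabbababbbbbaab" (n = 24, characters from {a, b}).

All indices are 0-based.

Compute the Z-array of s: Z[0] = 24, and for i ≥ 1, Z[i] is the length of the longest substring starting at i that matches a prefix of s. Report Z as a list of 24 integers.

Z[0]=24
i=1: fresh scan; Z[1]=1 extend→box=[1,2)
i=2: fresh scan; Z[2]=0
i=3: fresh scan; Z[3]=0
i=4: fresh scan; Z[4]=0
i=5: fresh scan; Z[5]=1 extend→box=[5,6)
i=6: fresh scan; Z[6]=0
i=7: fresh scan; Z[7]=0
i=8: fresh scan; Z[8]=2 extend→box=[8,10)
i=9: min(r-i=1, Z[1]=1)=1; Z[9]=4 extend→box=[9,13)
i=10: min(r-i=3, Z[1]=1)=1; Z[10]=1
i=11: min(r-i=2, Z[2]=0)=0; Z[11]=0
i=12: min(r-i=1, Z[3]=0)=0; Z[12]=0
i=13: fresh scan; Z[13]=1 extend→box=[13,14)
i=14: fresh scan; Z[14]=0
i=15: fresh scan; Z[15]=1 extend→box=[15,16)
i=16: fresh scan; Z[16]=0
i=17: fresh scan; Z[17]=0
i=18: fresh scan; Z[18]=0
i=19: fresh scan; Z[19]=0
i=20: fresh scan; Z[20]=0
i=21: fresh scan; Z[21]=3 extend→box=[21,24)
i=22: min(r-i=2, Z[1]=1)=1; Z[22]=1
i=23: min(r-i=1, Z[2]=0)=0; Z[23]=0

[24, 1, 0, 0, 0, 1, 0, 0, 2, 4, 1, 0, 0, 1, 0, 1, 0, 0, 0, 0, 0, 3, 1, 0]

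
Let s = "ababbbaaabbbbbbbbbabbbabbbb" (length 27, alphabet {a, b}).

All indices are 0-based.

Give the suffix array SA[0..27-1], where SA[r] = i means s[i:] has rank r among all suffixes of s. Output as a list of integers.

sorted suffixes:
  #0 SA[0]=6  'aaabbbbbbbbbabbbabbbb'
  #1 SA[1]=7  'aabbbbbbbbbabbbabbbb'
  #2 SA[2]=0  'ababbbaaabbbbbbbbbabbbabbbb'
  #3 SA[3]=2  'abbbaaabbbbbbbbbabbbabbbb'
  #4 SA[4]=18  'abbbabbbb'
  #5 SA[5]=22  'abbbb'
  #6 SA[6]=8  'abbbbbbbbbabbbabbbb'
  #7 SA[7]=26  'b'
  #8 SA[8]=5  'baaabbbbbbbbbabbbabbbb'
  #9 SA[9]=1  'babbbaaabbbbbbbbbabbbabbbb'
  #10 SA[10]=17  'babbbabbbb'
  #11 SA[11]=21  'babbbb'
  #12 SA[12]=25  'bb'
  #13 SA[13]=4  'bbaaabbbbbbbbbabbbabbbb'
  #14 SA[14]=16  'bbabbbabbbb'
  #15 SA[15]=20  'bbabbbb'
  #16 SA[16]=24  'bbb'
  #17 SA[17]=3  'bbbaaabbbbbbbbbabbbabbbb'
  #18 SA[18]=15  'bbbabbbabbbb'
  #19 SA[19]=19  'bbbabbbb'
  #20 SA[20]=23  'bbbb'
  #21 SA[21]=14  'bbbbabbbabbbb'
  #22 SA[22]=13  'bbbbbabbbabbbb'
  #23 SA[23]=12  'bbbbbbabbbabbbb'
  #24 SA[24]=11  'bbbbbbbabbbabbbb'
  #25 SA[25]=10  'bbbbbbbbabbbabbbb'
  #26 SA[26]=9  'bbbbbbbbbabbbabbbb'

[6, 7, 0, 2, 18, 22, 8, 26, 5, 1, 17, 21, 25, 4, 16, 20, 24, 3, 15, 19, 23, 14, 13, 12, 11, 10, 9]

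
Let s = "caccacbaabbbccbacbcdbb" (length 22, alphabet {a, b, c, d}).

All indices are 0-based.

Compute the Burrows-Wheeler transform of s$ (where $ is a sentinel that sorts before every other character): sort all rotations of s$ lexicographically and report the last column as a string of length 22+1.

bbacbcbccdabbcc$acaabbc

rank  rotation                 last
    0  $caccacbaabbbccbacbcdbb  b
    1  aabbbccbacbcdbb$caccacb  b
    2  abbbccbacbcdbb$caccacba  a
    3  acbaabbbccbacbcdbb$cacc  c
    4  acbcdbb$caccacbaabbbccb  b
    5  accacbaabbbccbacbcdbb$c  c
    6  b$caccacbaabbbccbacbcdb  b
    7  baabbbccbacbcdbb$caccac  c
    8  bacbcdbb$caccacbaabbbcc  c
    9  bb$caccacbaabbbccbacbcd  d
   10  bbbccbacbcdbb$caccacbaa  a
   11  bbccbacbcdbb$caccacbaab  b
   12  bccbacbcdbb$caccacbaabb  b
   13  bcdbb$caccacbaabbbccbac  c
   14  cacbaabbbccbacbcdbb$cac  c
   15  caccacbaabbbccbacbcdbb$  $
   16  cbaabbbccbacbcdbb$cacca  a
   17  cbacbcdbb$caccacbaabbbc  c
   18  cbcdbb$caccacbaabbbccba  a
   19  ccacbaabbbccbacbcdbb$ca  a
   20  ccbacbcdbb$caccacbaabbb  b
   21  cdbb$caccacbaabbbccbacb  b
   22  dbb$caccacbaabbbccbacbc  c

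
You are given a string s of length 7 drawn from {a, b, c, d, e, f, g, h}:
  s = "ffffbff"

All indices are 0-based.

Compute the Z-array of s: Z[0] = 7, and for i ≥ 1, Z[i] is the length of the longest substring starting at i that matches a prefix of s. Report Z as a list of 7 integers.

Z[0]=7
i=1: i≥r, start 0; Z[1]=3 scan→box=[1,4)
i=2: min(r-i=2, Z[1]=3)=2; Z[2]=2
i=3: min(r-i=1, Z[2]=2)=1; Z[3]=1
i=4: i≥r, start 0; Z[4]=0
i=5: i≥r, start 0; Z[5]=2 scan→box=[5,7)
i=6: min(r-i=1, Z[1]=3)=1; Z[6]=1

[7, 3, 2, 1, 0, 2, 1]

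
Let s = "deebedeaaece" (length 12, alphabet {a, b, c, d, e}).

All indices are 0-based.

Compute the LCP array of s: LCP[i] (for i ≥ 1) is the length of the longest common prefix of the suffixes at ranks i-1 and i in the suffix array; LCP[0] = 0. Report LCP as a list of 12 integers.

[0, 1, 0, 0, 0, 2, 0, 1, 1, 1, 1, 1]

rank | idx | suffix
   0 |   7 | aaece
   1 |   8 | aece
   2 |   3 | bedeaaece
   3 |  10 | ce
   4 |   5 | deaaece
   5 |   0 | deebedeaaece
   6 |  11 | e
   7 |   6 | eaaece
   8 |   2 | ebedeaaece
   9 |   9 | ece
  10 |   4 | edeaaece
  11 |   1 | eebedeaaece

SA = [7, 8, 3, 10, 5, 0, 11, 6, 2, 9, 4, 1]
[i] adj suffixes → lcp
  [1] 7/8 → 1 ('a')
  [2] 8/3 → 0 ('')
  [3] 3/10 → 0 ('')
  [4] 10/5 → 0 ('')
  [5] 5/0 → 2 ('de')
  [6] 0/11 → 0 ('')
  [7] 11/6 → 1 ('e')
  [8] 6/2 → 1 ('e')
  [9] 2/9 → 1 ('e')
  [10] 9/4 → 1 ('e')
  [11] 4/1 → 1 ('e')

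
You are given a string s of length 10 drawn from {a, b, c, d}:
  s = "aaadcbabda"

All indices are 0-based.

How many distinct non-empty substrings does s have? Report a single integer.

48

rank | idx | suffix
   0 |   9 | a
   1 |   0 | aaadcbabda
   2 |   1 | aadcbabda
   3 |   6 | abda
   4 |   2 | adcbabda
   5 |   5 | babda
   6 |   7 | bda
   7 |   4 | cbabda
   8 |   8 | da
   9 |   3 | dcbabda

SA = [9, 0, 1, 6, 2, 5, 7, 4, 8, 3]
rank  pair      lcp
   1  s[9:],s[0:]  1  'a'
   2  s[0:],s[1:]  2  'aa'
   3  s[1:],s[6:]  1  'a'
   4  s[6:],s[2:]  1  'a'
   5  s[2:],s[5:]  0  ''
   6  s[5:],s[7:]  1  'b'
   7  s[7:],s[4:]  0  ''
   8  s[4:],s[8:]  0  ''
   9  s[8:],s[3:]  1  'd'

n(n+1)/2 = 10·11/2 = 55
Σ LCP = 0 + 1 + 2 + 1 + 1 + 0 + 1 + 0 + 0 + 1 = 7
distinct = 55 − 7 = 48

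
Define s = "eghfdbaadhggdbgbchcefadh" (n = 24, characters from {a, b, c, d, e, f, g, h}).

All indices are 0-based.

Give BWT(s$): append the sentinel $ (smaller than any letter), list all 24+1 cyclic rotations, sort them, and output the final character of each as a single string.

hbfadgdhbfgaac$ehbghedcgd

rank  rotation                   last
    0  $eghfdbaadhggdbgbchcefadh  h
    1  aadhggdbgbchcefadh$eghfdb  b
    2  adh$eghfdbaadhggdbgbchcef  f
    3  adhggdbgbchcefadh$eghfdba  a
    4  baadhggdbgbchcefadh$eghfd  d
    5  bchcefadh$eghfdbaadhggdbg  g
    6  bgbchcefadh$eghfdbaadhggd  d
    7  cefadh$eghfdbaadhggdbgbch  h
    8  chcefadh$eghfdbaadhggdbgb  b
    9  dbaadhggdbgbchcefadh$eghf  f
   10  dbgbchcefadh$eghfdbaadhgg  g
   11  dh$eghfdbaadhggdbgbchcefa  a
   12  dhggdbgbchcefadh$eghfdbaa  a
   13  efadh$eghfdbaadhggdbgbchc  c
   14  eghfdbaadhggdbgbchcefadh$  $
   15  fadh$eghfdbaadhggdbgbchce  e
   16  fdbaadhggdbgbchcefadh$egh  h
   17  gbchcefadh$eghfdbaadhggdb  b
   18  gdbgbchcefadh$eghfdbaadhg  g
   19  ggdbgbchcefadh$eghfdbaadh  h
   20  ghfdbaadhggdbgbchcefadh$e  e
   21  h$eghfdbaadhggdbgbchcefad  d
   22  hcefadh$eghfdbaadhggdbgbc  c
   23  hfdbaadhggdbgbchcefadh$eg  g
   24  hggdbgbchcefadh$eghfdbaad  d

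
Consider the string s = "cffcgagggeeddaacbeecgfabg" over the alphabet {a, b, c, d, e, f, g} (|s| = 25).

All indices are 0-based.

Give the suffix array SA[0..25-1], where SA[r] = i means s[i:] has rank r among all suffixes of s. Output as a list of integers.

[13, 22, 14, 5, 16, 23, 15, 0, 3, 19, 12, 11, 18, 10, 17, 9, 21, 2, 1, 24, 4, 8, 20, 7, 6]

sorted suffixes:
  #0 SA[0]=13  'aacbeecgfabg'
  #1 SA[1]=22  'abg'
  #2 SA[2]=14  'acbeecgfabg'
  #3 SA[3]=5  'agggeeddaacbeecgfabg'
  #4 SA[4]=16  'beecgfabg'
  #5 SA[5]=23  'bg'
  #6 SA[6]=15  'cbeecgfabg'
  #7 SA[7]=0  'cffcgagggeeddaacbeecgfabg'
  #8 SA[8]=3  'cgagggeeddaacbeecgfabg'
  #9 SA[9]=19  'cgfabg'
  #10 SA[10]=12  'daacbeecgfabg'
  #11 SA[11]=11  'ddaacbeecgfabg'
  #12 SA[12]=18  'ecgfabg'
  #13 SA[13]=10  'eddaacbeecgfabg'
  #14 SA[14]=17  'eecgfabg'
  #15 SA[15]=9  'eeddaacbeecgfabg'
  #16 SA[16]=21  'fabg'
  #17 SA[17]=2  'fcgagggeeddaacbeecgfabg'
  #18 SA[18]=1  'ffcgagggeeddaacbeecgfabg'
  #19 SA[19]=24  'g'
  #20 SA[20]=4  'gagggeeddaacbeecgfabg'
  #21 SA[21]=8  'geeddaacbeecgfabg'
  #22 SA[22]=20  'gfabg'
  #23 SA[23]=7  'ggeeddaacbeecgfabg'
  #24 SA[24]=6  'gggeeddaacbeecgfabg'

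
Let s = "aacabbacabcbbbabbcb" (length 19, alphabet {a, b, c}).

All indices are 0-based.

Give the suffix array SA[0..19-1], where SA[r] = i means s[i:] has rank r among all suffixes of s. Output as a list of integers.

[0, 3, 14, 8, 1, 6, 18, 13, 5, 12, 4, 11, 15, 16, 9, 2, 7, 17, 10]

sorted suffixes:
  #0 SA[0]=0  'aacabbacabcbbbabbcb'
  #1 SA[1]=3  'abbacabcbbbabbcb'
  #2 SA[2]=14  'abbcb'
  #3 SA[3]=8  'abcbbbabbcb'
  #4 SA[4]=1  'acabbacabcbbbabbcb'
  #5 SA[5]=6  'acabcbbbabbcb'
  #6 SA[6]=18  'b'
  #7 SA[7]=13  'babbcb'
  #8 SA[8]=5  'bacabcbbbabbcb'
  #9 SA[9]=12  'bbabbcb'
  #10 SA[10]=4  'bbacabcbbbabbcb'
  #11 SA[11]=11  'bbbabbcb'
  #12 SA[12]=15  'bbcb'
  #13 SA[13]=16  'bcb'
  #14 SA[14]=9  'bcbbbabbcb'
  #15 SA[15]=2  'cabbacabcbbbabbcb'
  #16 SA[16]=7  'cabcbbbabbcb'
  #17 SA[17]=17  'cb'
  #18 SA[18]=10  'cbbbabbcb'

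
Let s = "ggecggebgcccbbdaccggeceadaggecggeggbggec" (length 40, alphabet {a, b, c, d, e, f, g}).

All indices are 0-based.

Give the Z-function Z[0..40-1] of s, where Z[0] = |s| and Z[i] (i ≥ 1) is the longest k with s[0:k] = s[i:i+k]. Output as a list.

[40, 1, 0, 0, 3, 1, 0, 0, 1, 0, 0, 0, 0, 0, 0, 0, 0, 0, 4, 1, 0, 0, 0, 0, 0, 0, 7, 1, 0, 0, 3, 1, 0, 2, 1, 0, 4, 1, 0, 0]

Z[0]=40
i=1: i≥r, start 0; Z[1]=1 scan→box=[1,2)
i=2: i≥r, start 0; Z[2]=0
i=3: i≥r, start 0; Z[3]=0
i=4: i≥r, start 0; Z[4]=3 scan→box=[4,7)
i=5: min(r-i=2, Z[1]=1)=1; Z[5]=1
i=6: min(r-i=1, Z[2]=0)=0; Z[6]=0
i=7: i≥r, start 0; Z[7]=0
i=8: i≥r, start 0; Z[8]=1 scan→box=[8,9)
i=9: i≥r, start 0; Z[9]=0
i=10: i≥r, start 0; Z[10]=0
i=11: i≥r, start 0; Z[11]=0
i=12: i≥r, start 0; Z[12]=0
i=13: i≥r, start 0; Z[13]=0
i=14: i≥r, start 0; Z[14]=0
i=15: i≥r, start 0; Z[15]=0
i=16: i≥r, start 0; Z[16]=0
i=17: i≥r, start 0; Z[17]=0
i=18: i≥r, start 0; Z[18]=4 scan→box=[18,22)
i=19: min(r-i=3, Z[1]=1)=1; Z[19]=1
i=20: min(r-i=2, Z[2]=0)=0; Z[20]=0
i=21: min(r-i=1, Z[3]=0)=0; Z[21]=0
i=22: i≥r, start 0; Z[22]=0
i=23: i≥r, start 0; Z[23]=0
i=24: i≥r, start 0; Z[24]=0
i=25: i≥r, start 0; Z[25]=0
i=26: i≥r, start 0; Z[26]=7 scan→box=[26,33)
i=27: min(r-i=6, Z[1]=1)=1; Z[27]=1
i=28: min(r-i=5, Z[2]=0)=0; Z[28]=0
i=29: min(r-i=4, Z[3]=0)=0; Z[29]=0
i=30: min(r-i=3, Z[4]=3)=3; Z[30]=3
i=31: min(r-i=2, Z[5]=1)=1; Z[31]=1
i=32: min(r-i=1, Z[6]=0)=0; Z[32]=0
i=33: i≥r, start 0; Z[33]=2 scan→box=[33,35)
i=34: min(r-i=1, Z[1]=1)=1; Z[34]=1
i=35: i≥r, start 0; Z[35]=0
i=36: i≥r, start 0; Z[36]=4 scan→box=[36,40)
i=37: min(r-i=3, Z[1]=1)=1; Z[37]=1
i=38: min(r-i=2, Z[2]=0)=0; Z[38]=0
i=39: min(r-i=1, Z[3]=0)=0; Z[39]=0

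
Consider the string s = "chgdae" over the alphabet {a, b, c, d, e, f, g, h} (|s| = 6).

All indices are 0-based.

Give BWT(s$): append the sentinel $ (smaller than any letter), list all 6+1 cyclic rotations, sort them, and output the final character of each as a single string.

rank  rotation last
    0  $chgdae  e
    1  ae$chgd  d
    2  chgdae$  $
    3  dae$chg  g
    4  e$chgda  a
    5  gdae$ch  h
    6  hgdae$c  c

ed$gahc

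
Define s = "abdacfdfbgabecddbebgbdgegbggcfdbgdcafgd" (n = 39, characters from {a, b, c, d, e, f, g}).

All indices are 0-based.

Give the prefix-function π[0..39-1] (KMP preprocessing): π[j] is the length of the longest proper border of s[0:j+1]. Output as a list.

[0, 0, 0, 1, 0, 0, 0, 0, 0, 0, 1, 2, 0, 0, 0, 0, 0, 0, 0, 0, 0, 0, 0, 0, 0, 0, 0, 0, 0, 0, 0, 0, 0, 0, 0, 1, 0, 0, 0]

π[0] = 0
j=1 s[j]='b': π[1]=0 (border '')
j=2 s[j]='d': π[2]=0 (border '')
j=3 s[j]='a': π[3]=1 (border 'a')
j=4 s[j]='c': k: 1→0; π[4]=0 (border '')
j=5 s[j]='f': π[5]=0 (border '')
j=6 s[j]='d': π[6]=0 (border '')
j=7 s[j]='f': π[7]=0 (border '')
j=8 s[j]='b': π[8]=0 (border '')
j=9 s[j]='g': π[9]=0 (border '')
j=10 s[j]='a': π[10]=1 (border 'a')
j=11 s[j]='b': π[11]=2 (border 'ab')
j=12 s[j]='e': k: 2→0; π[12]=0 (border '')
j=13 s[j]='c': π[13]=0 (border '')
j=14 s[j]='d': π[14]=0 (border '')
j=15 s[j]='d': π[15]=0 (border '')
j=16 s[j]='b': π[16]=0 (border '')
j=17 s[j]='e': π[17]=0 (border '')
j=18 s[j]='b': π[18]=0 (border '')
j=19 s[j]='g': π[19]=0 (border '')
j=20 s[j]='b': π[20]=0 (border '')
j=21 s[j]='d': π[21]=0 (border '')
j=22 s[j]='g': π[22]=0 (border '')
j=23 s[j]='e': π[23]=0 (border '')
j=24 s[j]='g': π[24]=0 (border '')
j=25 s[j]='b': π[25]=0 (border '')
j=26 s[j]='g': π[26]=0 (border '')
j=27 s[j]='g': π[27]=0 (border '')
j=28 s[j]='c': π[28]=0 (border '')
j=29 s[j]='f': π[29]=0 (border '')
j=30 s[j]='d': π[30]=0 (border '')
j=31 s[j]='b': π[31]=0 (border '')
j=32 s[j]='g': π[32]=0 (border '')
j=33 s[j]='d': π[33]=0 (border '')
j=34 s[j]='c': π[34]=0 (border '')
j=35 s[j]='a': π[35]=1 (border 'a')
j=36 s[j]='f': k: 1→0; π[36]=0 (border '')
j=37 s[j]='g': π[37]=0 (border '')
j=38 s[j]='d': π[38]=0 (border '')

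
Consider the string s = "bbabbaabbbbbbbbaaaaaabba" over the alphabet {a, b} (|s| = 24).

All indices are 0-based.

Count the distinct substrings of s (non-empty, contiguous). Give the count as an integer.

rank | idx | suffix
   0 |  23 | a
   1 |  15 | aaaaaabba
   2 |  16 | aaaaabba
   3 |  17 | aaaabba
   4 |  18 | aaabba
   5 |  19 | aabba
   6 |   5 | aabbbbbbbbaaaaaabba
   7 |  20 | abba
   8 |   2 | abbaabbbbbbbbaaaaaabba
   9 |   6 | abbbbbbbbaaaaaabba
  10 |  22 | ba
  11 |  14 | baaaaaabba
  12 |   4 | baabbbbbbbbaaaaaabba
  13 |   1 | babbaabbbbbbbbaaaaaabba
  14 |  21 | bba
  15 |  13 | bbaaaaaabba
  16 |   3 | bbaabbbbbbbbaaaaaabba
  17 |   0 | bbabbaabbbbbbbbaaaaaabba
  18 |  12 | bbbaaaaaabba
  19 |  11 | bbbbaaaaaabba
  20 |  10 | bbbbbaaaaaabba
  21 |   9 | bbbbbbaaaaaabba
  22 |   8 | bbbbbbbaaaaaabba
  23 |   7 | bbbbbbbbaaaaaabba

SA = [23, 15, 16, 17, 18, 19, 5, 20, 2, 6, 22, 14, 4, 1, 21, 13, 3, 0, 12, 11, 10, 9, 8, 7]
i: (SA[i-1],SA[i]) lcp shared
  1: (23,15) 1 'a'
  2: (15,16) 5 'aaaaa'
  3: (16,17) 4 'aaaa'
  4: (17,18) 3 'aaa'
  5: (18,19) 2 'aa'
  6: (19,5) 4 'aabb'
  7: (5,20) 1 'a'
  8: (20,2) 4 'abba'
  9: (2,6) 3 'abb'
  10: (6,22) 0 ''
  11: (22,14) 2 'ba'
  12: (14,4) 3 'baa'
  13: (4,1) 2 'ba'
  14: (1,21) 1 'b'
  15: (21,13) 3 'bba'
  16: (13,3) 4 'bbaa'
  17: (3,0) 3 'bba'
  18: (0,12) 2 'bb'
  19: (12,11) 3 'bbb'
  20: (11,10) 4 'bbbb'
  21: (10,9) 5 'bbbbb'
  22: (9,8) 6 'bbbbbb'
  23: (8,7) 7 'bbbbbbb'

n(n+1)/2 = 24·25/2 = 300
Σ LCP = 0 + 1 + 5 + 4 + 3 + 2 + 4 + 1 + 4 + 3 + 0 + 2 + 3 + 2 + 1 + 3 + 4 + 3 + 2 + 3 + 4 + 5 + 6 + 7 = 72
distinct = 300 − 72 = 228

228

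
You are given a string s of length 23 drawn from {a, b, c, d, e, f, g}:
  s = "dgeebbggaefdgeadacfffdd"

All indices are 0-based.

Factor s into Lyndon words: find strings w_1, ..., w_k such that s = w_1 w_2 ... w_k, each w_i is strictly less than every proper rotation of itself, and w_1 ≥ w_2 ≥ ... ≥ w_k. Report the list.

["dgee", "bbgg", "aefdge", "ad", "acfffdd"]

emit factor 1: 'dgee' (i=0, period=4)
emit factor 2: 'bbgg' (i=4, period=4)
emit factor 3: 'aefdge' (i=8, period=6)
emit factor 4: 'ad' (i=14, period=2)
emit factor 5: 'acfffdd' (i=16, period=7)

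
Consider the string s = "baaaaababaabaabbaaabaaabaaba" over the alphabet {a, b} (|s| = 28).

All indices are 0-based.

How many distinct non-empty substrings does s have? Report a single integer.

rank | idx | suffix
   0 |  27 | a
   1 |   1 | aaaaababaabaabbaaabaaabaaba
   2 |   2 | aaaababaabaabbaaabaaabaaba
   3 |  16 | aaabaaabaaba
   4 |  20 | aaabaaba
   5 |   3 | aaababaabaabbaaabaaabaaba
   6 |  24 | aaba
   7 |  17 | aabaaabaaba
   8 |  21 | aabaaba
   9 |   9 | aabaabbaaabaaabaaba
  10 |   4 | aababaabaabbaaabaaabaaba
  11 |  12 | aabbaaabaaabaaba
  12 |  25 | aba
  13 |  18 | abaaabaaba
  14 |  22 | abaaba
  15 |   7 | abaabaabbaaabaaabaaba
  16 |  10 | abaabbaaabaaabaaba
  17 |   5 | ababaabaabbaaabaaabaaba
  18 |  13 | abbaaabaaabaaba
  19 |  26 | ba
  20 |   0 | baaaaababaabaabbaaabaaabaaba
  21 |  15 | baaabaaabaaba
  22 |  19 | baaabaaba
  23 |  23 | baaba
  24 |   8 | baabaabbaaabaaabaaba
  25 |  11 | baabbaaabaaabaaba
  26 |   6 | babaabaabbaaabaaabaaba
  27 |  14 | bbaaabaaabaaba

SA = [27, 1, 2, 16, 20, 3, 24, 17, 21, 9, 4, 12, 25, 18, 22, 7, 10, 5, 13, 26, 0, 15, 19, 23, 8, 11, 6, 14]
i: (SA[i-1],SA[i]) lcp shared
  1: (27,1) 1 'a'
  2: (1,2) 4 'aaaa'
  3: (2,16) 3 'aaa'
  4: (16,20) 6 'aaabaa'
  5: (20,3) 5 'aaaba'
  6: (3,24) 2 'aa'
  7: (24,17) 4 'aaba'
  8: (17,21) 5 'aabaa'
  9: (21,9) 6 'aabaab'
  10: (9,4) 4 'aaba'
  11: (4,12) 3 'aab'
  12: (12,25) 1 'a'
  13: (25,18) 3 'aba'
  14: (18,22) 4 'abaa'
  15: (22,7) 6 'abaaba'
  16: (7,10) 5 'abaab'
  17: (10,5) 3 'aba'
  18: (5,13) 2 'ab'
  19: (13,26) 0 ''
  20: (26,0) 2 'ba'
  21: (0,15) 4 'baaa'
  22: (15,19) 7 'baaabaa'
  23: (19,23) 3 'baa'
  24: (23,8) 5 'baaba'
  25: (8,11) 4 'baab'
  26: (11,6) 2 'ba'
  27: (6,14) 1 'b'

n(n+1)/2 = 28·29/2 = 406
Σ LCP = 0 + 1 + 4 + 3 + 6 + 5 + 2 + 4 + 5 + 6 + 4 + 3 + 1 + 3 + 4 + 6 + 5 + 3 + 2 + 0 + 2 + 4 + 7 + 3 + 5 + 4 + 2 + 1 = 95
distinct = 406 − 95 = 311

311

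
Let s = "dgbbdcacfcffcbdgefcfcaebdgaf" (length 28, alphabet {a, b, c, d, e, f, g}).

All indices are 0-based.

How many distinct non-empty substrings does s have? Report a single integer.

372

sorted suffixes:
  #0 SA[0]=6  'acfcffcbdgefcfcaebdgaf'
  #1 SA[1]=21  'aebdgaf'
  #2 SA[2]=26  'af'
  #3 SA[3]=2  'bbdcacfcffcbdgefcfcaebdgaf'
  #4 SA[4]=3  'bdcacfcffcbdgefcfcaebdgaf'
  #5 SA[5]=23  'bdgaf'
  #6 SA[6]=13  'bdgefcfcaebdgaf'
  #7 SA[7]=5  'cacfcffcbdgefcfcaebdgaf'
  #8 SA[8]=20  'caebdgaf'
  #9 SA[9]=12  'cbdgefcfcaebdgaf'
  #10 SA[10]=18  'cfcaebdgaf'
  #11 SA[11]=7  'cfcffcbdgefcfcaebdgaf'
  #12 SA[12]=9  'cffcbdgefcfcaebdgaf'
  #13 SA[13]=4  'dcacfcffcbdgefcfcaebdgaf'
  #14 SA[14]=24  'dgaf'
  #15 SA[15]=0  'dgbbdcacfcffcbdgefcfcaebdgaf'
  #16 SA[16]=14  'dgefcfcaebdgaf'
  #17 SA[17]=22  'ebdgaf'
  #18 SA[18]=16  'efcfcaebdgaf'
  #19 SA[19]=27  'f'
  #20 SA[20]=19  'fcaebdgaf'
  #21 SA[21]=11  'fcbdgefcfcaebdgaf'
  #22 SA[22]=17  'fcfcaebdgaf'
  #23 SA[23]=8  'fcffcbdgefcfcaebdgaf'
  #24 SA[24]=10  'ffcbdgefcfcaebdgaf'
  #25 SA[25]=25  'gaf'
  #26 SA[26]=1  'gbbdcacfcffcbdgefcfcaebdgaf'
  #27 SA[27]=15  'gefcfcaebdgaf'

SA = [6, 21, 26, 2, 3, 23, 13, 5, 20, 12, 18, 7, 9, 4, 24, 0, 14, 22, 16, 27, 19, 11, 17, 8, 10, 25, 1, 15]
rank  pair      lcp
   1  s[6:],s[21:]  1  'a'
   2  s[21:],s[26:]  1  'a'
   3  s[26:],s[2:]  0  ''
   4  s[2:],s[3:]  1  'b'
   5  s[3:],s[23:]  2  'bd'
   6  s[23:],s[13:]  3  'bdg'
   7  s[13:],s[5:]  0  ''
   8  s[5:],s[20:]  2  'ca'
   9  s[20:],s[12:]  1  'c'
  10  s[12:],s[18:]  1  'c'
  11  s[18:],s[7:]  3  'cfc'
  12  s[7:],s[9:]  2  'cf'
  13  s[9:],s[4:]  0  ''
  14  s[4:],s[24:]  1  'd'
  15  s[24:],s[0:]  2  'dg'
  16  s[0:],s[14:]  2  'dg'
  17  s[14:],s[22:]  0  ''
  18  s[22:],s[16:]  1  'e'
  19  s[16:],s[27:]  0  ''
  20  s[27:],s[19:]  1  'f'
  21  s[19:],s[11:]  2  'fc'
  22  s[11:],s[17:]  2  'fc'
  23  s[17:],s[8:]  3  'fcf'
  24  s[8:],s[10:]  1  'f'
  25  s[10:],s[25:]  0  ''
  26  s[25:],s[1:]  1  'g'
  27  s[1:],s[15:]  1  'g'

n(n+1)/2 = 28·29/2 = 406
Σ LCP = 0 + 1 + 1 + 0 + 1 + 2 + 3 + 0 + 2 + 1 + 1 + 3 + 2 + 0 + 1 + 2 + 2 + 0 + 1 + 0 + 1 + 2 + 2 + 3 + 1 + 0 + 1 + 1 = 34
distinct = 406 − 34 = 372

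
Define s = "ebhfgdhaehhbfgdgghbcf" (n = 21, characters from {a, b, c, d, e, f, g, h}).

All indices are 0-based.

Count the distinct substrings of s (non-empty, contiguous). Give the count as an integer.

214

sorted suffixes:
  #0 SA[0]=7  'aehhbfgdgghbcf'
  #1 SA[1]=18  'bcf'
  #2 SA[2]=11  'bfgdgghbcf'
  #3 SA[3]=1  'bhfgdhaehhbfgdgghbcf'
  #4 SA[4]=19  'cf'
  #5 SA[5]=14  'dgghbcf'
  #6 SA[6]=5  'dhaehhbfgdgghbcf'
  #7 SA[7]=0  'ebhfgdhaehhbfgdgghbcf'
  #8 SA[8]=8  'ehhbfgdgghbcf'
  #9 SA[9]=20  'f'
  #10 SA[10]=12  'fgdgghbcf'
  #11 SA[11]=3  'fgdhaehhbfgdgghbcf'
  #12 SA[12]=13  'gdgghbcf'
  #13 SA[13]=4  'gdhaehhbfgdgghbcf'
  #14 SA[14]=15  'gghbcf'
  #15 SA[15]=16  'ghbcf'
  #16 SA[16]=6  'haehhbfgdgghbcf'
  #17 SA[17]=17  'hbcf'
  #18 SA[18]=10  'hbfgdgghbcf'
  #19 SA[19]=2  'hfgdhaehhbfgdgghbcf'
  #20 SA[20]=9  'hhbfgdgghbcf'

SA = [7, 18, 11, 1, 19, 14, 5, 0, 8, 20, 12, 3, 13, 4, 15, 16, 6, 17, 10, 2, 9]
rank  pair      lcp
   1  s[7:],s[18:]  0  ''
   2  s[18:],s[11:]  1  'b'
   3  s[11:],s[1:]  1  'b'
   4  s[1:],s[19:]  0  ''
   5  s[19:],s[14:]  0  ''
   6  s[14:],s[5:]  1  'd'
   7  s[5:],s[0:]  0  ''
   8  s[0:],s[8:]  1  'e'
   9  s[8:],s[20:]  0  ''
  10  s[20:],s[12:]  1  'f'
  11  s[12:],s[3:]  3  'fgd'
  12  s[3:],s[13:]  0  ''
  13  s[13:],s[4:]  2  'gd'
  14  s[4:],s[15:]  1  'g'
  15  s[15:],s[16:]  1  'g'
  16  s[16:],s[6:]  0  ''
  17  s[6:],s[17:]  1  'h'
  18  s[17:],s[10:]  2  'hb'
  19  s[10:],s[2:]  1  'h'
  20  s[2:],s[9:]  1  'h'

n(n+1)/2 = 21·22/2 = 231
Σ LCP = 0 + 0 + 1 + 1 + 0 + 0 + 1 + 0 + 1 + 0 + 1 + 3 + 0 + 2 + 1 + 1 + 0 + 1 + 2 + 1 + 1 = 17
distinct = 231 − 17 = 214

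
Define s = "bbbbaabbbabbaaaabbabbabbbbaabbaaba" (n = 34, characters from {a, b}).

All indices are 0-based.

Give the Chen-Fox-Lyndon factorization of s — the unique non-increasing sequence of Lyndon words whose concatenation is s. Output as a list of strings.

["b", "b", "b", "b", "aabbbabb", "aaaabbabbabbbbaabbaab", "a"]

emit factor 1: 'b' (i=0, period=1)
emit factor 2: 'b' (i=1, period=1)
emit factor 3: 'b' (i=2, period=1)
emit factor 4: 'b' (i=3, period=1)
emit factor 5: 'aabbbabb' (i=4, period=8)
emit factor 6: 'aaaabbabbabbbbaabbaab' (i=12, period=21)
emit factor 7: 'a' (i=33, period=1)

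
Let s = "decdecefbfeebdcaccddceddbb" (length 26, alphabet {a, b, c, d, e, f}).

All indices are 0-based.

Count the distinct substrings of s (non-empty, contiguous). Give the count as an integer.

324

sorted suffixes:
  #0 SA[0]=15  'accddceddbb'
  #1 SA[1]=25  'b'
  #2 SA[2]=24  'bb'
  #3 SA[3]=12  'bdcaccddceddbb'
  #4 SA[4]=8  'bfeebdcaccddceddbb'
  #5 SA[5]=14  'caccddceddbb'
  #6 SA[6]=16  'ccddceddbb'
  #7 SA[7]=17  'cddceddbb'
  #8 SA[8]=2  'cdecefbfeebdcaccddceddbb'
  #9 SA[9]=20  'ceddbb'
  #10 SA[10]=5  'cefbfeebdcaccddceddbb'
  #11 SA[11]=23  'dbb'
  #12 SA[12]=13  'dcaccddceddbb'
  #13 SA[13]=19  'dceddbb'
  #14 SA[14]=22  'ddbb'
  #15 SA[15]=18  'ddceddbb'
  #16 SA[16]=0  'decdecefbfeebdcaccddceddbb'
  #17 SA[17]=3  'decefbfeebdcaccddceddbb'
  #18 SA[18]=11  'ebdcaccddceddbb'
  #19 SA[19]=1  'ecdecefbfeebdcaccddceddbb'
  #20 SA[20]=4  'ecefbfeebdcaccddceddbb'
  #21 SA[21]=21  'eddbb'
  #22 SA[22]=10  'eebdcaccddceddbb'
  #23 SA[23]=6  'efbfeebdcaccddceddbb'
  #24 SA[24]=7  'fbfeebdcaccddceddbb'
  #25 SA[25]=9  'feebdcaccddceddbb'

SA = [15, 25, 24, 12, 8, 14, 16, 17, 2, 20, 5, 23, 13, 19, 22, 18, 0, 3, 11, 1, 4, 21, 10, 6, 7, 9]
i: (SA[i-1],SA[i]) lcp shared
  1: (15,25) 0 ''
  2: (25,24) 1 'b'
  3: (24,12) 1 'b'
  4: (12,8) 1 'b'
  5: (8,14) 0 ''
  6: (14,16) 1 'c'
  7: (16,17) 1 'c'
  8: (17,2) 2 'cd'
  9: (2,20) 1 'c'
  10: (20,5) 2 'ce'
  11: (5,23) 0 ''
  12: (23,13) 1 'd'
  13: (13,19) 2 'dc'
  14: (19,22) 1 'd'
  15: (22,18) 2 'dd'
  16: (18,0) 1 'd'
  17: (0,3) 3 'dec'
  18: (3,11) 0 ''
  19: (11,1) 1 'e'
  20: (1,4) 2 'ec'
  21: (4,21) 1 'e'
  22: (21,10) 1 'e'
  23: (10,6) 1 'e'
  24: (6,7) 0 ''
  25: (7,9) 1 'f'

n(n+1)/2 = 26·27/2 = 351
Σ LCP = 0 + 0 + 1 + 1 + 1 + 0 + 1 + 1 + 2 + 1 + 2 + 0 + 1 + 2 + 1 + 2 + 1 + 3 + 0 + 1 + 2 + 1 + 1 + 1 + 0 + 1 = 27
distinct = 351 − 27 = 324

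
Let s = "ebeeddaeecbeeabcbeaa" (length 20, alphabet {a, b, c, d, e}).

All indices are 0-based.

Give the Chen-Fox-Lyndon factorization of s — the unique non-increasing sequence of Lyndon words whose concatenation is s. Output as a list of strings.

emit factor 1: 'e' (i=0, period=1)
emit factor 2: 'beedd' (i=1, period=5)
emit factor 3: 'aeecbee' (i=6, period=7)
emit factor 4: 'abcbe' (i=13, period=5)
emit factor 5: 'a' (i=18, period=1)
emit factor 6: 'a' (i=19, period=1)

["e", "beedd", "aeecbee", "abcbe", "a", "a"]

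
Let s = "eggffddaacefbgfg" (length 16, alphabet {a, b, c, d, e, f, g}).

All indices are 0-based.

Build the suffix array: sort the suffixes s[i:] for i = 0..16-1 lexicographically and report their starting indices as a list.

rank | idx | suffix
   0 |   7 | aacefbgfg
   1 |   8 | acefbgfg
   2 |  12 | bgfg
   3 |   9 | cefbgfg
   4 |   6 | daacefbgfg
   5 |   5 | ddaacefbgfg
   6 |  10 | efbgfg
   7 |   0 | eggffddaacefbgfg
   8 |  11 | fbgfg
   9 |   4 | fddaacefbgfg
  10 |   3 | ffddaacefbgfg
  11 |  14 | fg
  12 |  15 | g
  13 |   2 | gffddaacefbgfg
  14 |  13 | gfg
  15 |   1 | ggffddaacefbgfg

[7, 8, 12, 9, 6, 5, 10, 0, 11, 4, 3, 14, 15, 2, 13, 1]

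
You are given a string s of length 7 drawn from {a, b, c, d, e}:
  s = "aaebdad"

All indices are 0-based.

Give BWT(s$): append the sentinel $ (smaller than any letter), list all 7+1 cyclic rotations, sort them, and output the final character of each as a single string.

d$daeaba

rank  rotation  last
    0  $aaebdad  d
    1  aaebdad$  $
    2  ad$aaebd  d
    3  aebdad$a  a
    4  bdad$aae  e
    5  d$aaebda  a
    6  dad$aaeb  b
    7  ebdad$aa  a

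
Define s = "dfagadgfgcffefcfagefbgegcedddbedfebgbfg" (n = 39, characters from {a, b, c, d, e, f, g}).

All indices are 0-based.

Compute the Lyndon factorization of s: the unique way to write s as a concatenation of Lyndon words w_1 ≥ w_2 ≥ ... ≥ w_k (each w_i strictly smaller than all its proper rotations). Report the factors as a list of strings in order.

["df", "ag", "adgfgcffefcfagefbgegcedddbedfebgbfg"]

emit factor 1: 'df' (i=0, period=2)
emit factor 2: 'ag' (i=2, period=2)
emit factor 3: 'adgfgcffefcfagefbgegcedddbedfebgbfg' (i=4, period=35)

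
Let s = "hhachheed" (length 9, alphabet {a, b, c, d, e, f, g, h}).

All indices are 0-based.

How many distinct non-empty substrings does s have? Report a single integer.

40

sorted suffixes:
  #0 SA[0]=2  'achheed'
  #1 SA[1]=3  'chheed'
  #2 SA[2]=8  'd'
  #3 SA[3]=7  'ed'
  #4 SA[4]=6  'eed'
  #5 SA[5]=1  'hachheed'
  #6 SA[6]=5  'heed'
  #7 SA[7]=0  'hhachheed'
  #8 SA[8]=4  'hheed'

SA = [2, 3, 8, 7, 6, 1, 5, 0, 4]
[i] adj suffixes → lcp
  [1] 2/3 → 0 ('')
  [2] 3/8 → 0 ('')
  [3] 8/7 → 0 ('')
  [4] 7/6 → 1 ('e')
  [5] 6/1 → 0 ('')
  [6] 1/5 → 1 ('h')
  [7] 5/0 → 1 ('h')
  [8] 0/4 → 2 ('hh')

n(n+1)/2 = 9·10/2 = 45
Σ LCP = 0 + 0 + 0 + 0 + 1 + 0 + 1 + 1 + 2 = 5
distinct = 45 − 5 = 40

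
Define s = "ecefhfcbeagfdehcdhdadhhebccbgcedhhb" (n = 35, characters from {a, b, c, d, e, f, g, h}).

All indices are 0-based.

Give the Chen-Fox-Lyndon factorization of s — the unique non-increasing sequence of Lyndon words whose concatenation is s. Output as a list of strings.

emit factor 1: 'e' (i=0, period=1)
emit factor 2: 'cefhf' (i=1, period=5)
emit factor 3: 'c' (i=6, period=1)
emit factor 4: 'be' (i=7, period=2)
emit factor 5: 'agfdehcdhd' (i=9, period=10)
emit factor 6: 'adhhebccbgcedhhb' (i=19, period=16)

["e", "cefhf", "c", "be", "agfdehcdhd", "adhhebccbgcedhhb"]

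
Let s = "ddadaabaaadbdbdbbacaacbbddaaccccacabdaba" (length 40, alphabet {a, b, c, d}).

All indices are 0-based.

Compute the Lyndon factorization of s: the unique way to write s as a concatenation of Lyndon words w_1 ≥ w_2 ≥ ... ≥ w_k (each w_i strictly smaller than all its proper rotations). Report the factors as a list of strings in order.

["d", "d", "ad", "aab", "aaadbdbdbbacaacbbddaaccccacabdab", "a"]

emit factor 1: 'd' (i=0, period=1)
emit factor 2: 'd' (i=1, period=1)
emit factor 3: 'ad' (i=2, period=2)
emit factor 4: 'aab' (i=4, period=3)
emit factor 5: 'aaadbdbdbbacaacbbddaaccccacabdab' (i=7, period=32)
emit factor 6: 'a' (i=39, period=1)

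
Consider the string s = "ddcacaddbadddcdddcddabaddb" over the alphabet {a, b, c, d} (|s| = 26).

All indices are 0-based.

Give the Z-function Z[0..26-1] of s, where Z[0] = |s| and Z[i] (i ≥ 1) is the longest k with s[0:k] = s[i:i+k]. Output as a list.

Z[0]=26
i=1: outside box; Z[1]=1 grow→box=[1,2)
i=2: outside box; Z[2]=0
i=3: outside box; Z[3]=0
i=4: outside box; Z[4]=0
i=5: outside box; Z[5]=0
i=6: outside box; Z[6]=2 grow→box=[6,8)
i=7: min(r-i=1, Z[1]=1)=1; Z[7]=1
i=8: outside box; Z[8]=0
i=9: outside box; Z[9]=0
i=10: outside box; Z[10]=2 grow→box=[10,12)
i=11: min(r-i=1, Z[1]=1)=1; Z[11]=3 grow→box=[11,14)
i=12: min(r-i=2, Z[1]=1)=1; Z[12]=1
i=13: min(r-i=1, Z[2]=0)=0; Z[13]=0
i=14: outside box; Z[14]=2 grow→box=[14,16)
i=15: min(r-i=1, Z[1]=1)=1; Z[15]=3 grow→box=[15,18)
i=16: min(r-i=2, Z[1]=1)=1; Z[16]=1
i=17: min(r-i=1, Z[2]=0)=0; Z[17]=0
i=18: outside box; Z[18]=2 grow→box=[18,20)
i=19: min(r-i=1, Z[1]=1)=1; Z[19]=1
i=20: outside box; Z[20]=0
i=21: outside box; Z[21]=0
i=22: outside box; Z[22]=0
i=23: outside box; Z[23]=2 grow→box=[23,25)
i=24: min(r-i=1, Z[1]=1)=1; Z[24]=1
i=25: outside box; Z[25]=0

[26, 1, 0, 0, 0, 0, 2, 1, 0, 0, 2, 3, 1, 0, 2, 3, 1, 0, 2, 1, 0, 0, 0, 2, 1, 0]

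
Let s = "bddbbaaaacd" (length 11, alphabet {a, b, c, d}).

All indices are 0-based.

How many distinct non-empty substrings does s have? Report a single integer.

sorted suffixes:
  #0 SA[0]=5  'aaaacd'
  #1 SA[1]=6  'aaacd'
  #2 SA[2]=7  'aacd'
  #3 SA[3]=8  'acd'
  #4 SA[4]=4  'baaaacd'
  #5 SA[5]=3  'bbaaaacd'
  #6 SA[6]=0  'bddbbaaaacd'
  #7 SA[7]=9  'cd'
  #8 SA[8]=10  'd'
  #9 SA[9]=2  'dbbaaaacd'
  #10 SA[10]=1  'ddbbaaaacd'

SA = [5, 6, 7, 8, 4, 3, 0, 9, 10, 2, 1]
[i] adj suffixes → lcp
  [1] 5/6 → 3 ('aaa')
  [2] 6/7 → 2 ('aa')
  [3] 7/8 → 1 ('a')
  [4] 8/4 → 0 ('')
  [5] 4/3 → 1 ('b')
  [6] 3/0 → 1 ('b')
  [7] 0/9 → 0 ('')
  [8] 9/10 → 0 ('')
  [9] 10/2 → 1 ('d')
  [10] 2/1 → 1 ('d')

n(n+1)/2 = 11·12/2 = 66
Σ LCP = 0 + 3 + 2 + 1 + 0 + 1 + 1 + 0 + 0 + 1 + 1 = 10
distinct = 66 − 10 = 56

56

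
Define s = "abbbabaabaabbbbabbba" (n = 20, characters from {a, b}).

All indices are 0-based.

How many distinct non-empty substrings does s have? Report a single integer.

rank | idx | suffix
   0 |  19 | a
   1 |   6 | aabaabbbbabbba
   2 |   9 | aabbbbabbba
   3 |   4 | abaabaabbbbabbba
   4 |   7 | abaabbbbabbba
   5 |  15 | abbba
   6 |   0 | abbbabaabaabbbbabbba
   7 |  10 | abbbbabbba
   8 |  18 | ba
   9 |   5 | baabaabbbbabbba
  10 |   8 | baabbbbabbba
  11 |   3 | babaabaabbbbabbba
  12 |  14 | babbba
  13 |  17 | bba
  14 |   2 | bbabaabaabbbbabbba
  15 |  13 | bbabbba
  16 |  16 | bbba
  17 |   1 | bbbabaabaabbbbabbba
  18 |  12 | bbbabbba
  19 |  11 | bbbbabbba

SA = [19, 6, 9, 4, 7, 15, 0, 10, 18, 5, 8, 3, 14, 17, 2, 13, 16, 1, 12, 11]
i: (SA[i-1],SA[i]) lcp shared
  1: (19,6) 1 'a'
  2: (6,9) 3 'aab'
  3: (9,4) 1 'a'
  4: (4,7) 5 'abaab'
  5: (7,15) 2 'ab'
  6: (15,0) 5 'abbba'
  7: (0,10) 4 'abbb'
  8: (10,18) 0 ''
  9: (18,5) 2 'ba'
  10: (5,8) 4 'baab'
  11: (8,3) 2 'ba'
  12: (3,14) 3 'bab'
  13: (14,17) 1 'b'
  14: (17,2) 3 'bba'
  15: (2,13) 4 'bbab'
  16: (13,16) 2 'bb'
  17: (16,1) 4 'bbba'
  18: (1,12) 5 'bbbab'
  19: (12,11) 3 'bbb'

n(n+1)/2 = 20·21/2 = 210
Σ LCP = 0 + 1 + 3 + 1 + 5 + 2 + 5 + 4 + 0 + 2 + 4 + 2 + 3 + 1 + 3 + 4 + 2 + 4 + 5 + 3 = 54
distinct = 210 − 54 = 156

156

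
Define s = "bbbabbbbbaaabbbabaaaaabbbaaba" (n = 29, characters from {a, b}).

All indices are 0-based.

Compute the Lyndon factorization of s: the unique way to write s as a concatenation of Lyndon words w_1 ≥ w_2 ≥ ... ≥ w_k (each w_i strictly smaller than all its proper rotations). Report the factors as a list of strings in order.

emit factor 1: 'b' (i=0, period=1)
emit factor 2: 'b' (i=1, period=1)
emit factor 3: 'b' (i=2, period=1)
emit factor 4: 'abbbbb' (i=3, period=6)
emit factor 5: 'aaabbbab' (i=9, period=8)
emit factor 6: 'aaaaabbbaab' (i=17, period=11)
emit factor 7: 'a' (i=28, period=1)

["b", "b", "b", "abbbbb", "aaabbbab", "aaaaabbbaab", "a"]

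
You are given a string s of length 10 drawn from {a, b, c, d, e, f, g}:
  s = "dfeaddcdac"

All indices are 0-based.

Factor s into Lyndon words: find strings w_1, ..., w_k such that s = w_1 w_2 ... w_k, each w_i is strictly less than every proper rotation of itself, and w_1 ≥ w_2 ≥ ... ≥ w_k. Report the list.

emit factor 1: 'dfe' (i=0, period=3)
emit factor 2: 'addcd' (i=3, period=5)
emit factor 3: 'ac' (i=8, period=2)

["dfe", "addcd", "ac"]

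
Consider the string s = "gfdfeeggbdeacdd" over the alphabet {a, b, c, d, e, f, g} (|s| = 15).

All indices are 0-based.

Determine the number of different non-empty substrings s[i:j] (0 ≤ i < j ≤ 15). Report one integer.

sorted suffixes:
  #0 SA[0]=11  'acdd'
  #1 SA[1]=8  'bdeacdd'
  #2 SA[2]=12  'cdd'
  #3 SA[3]=14  'd'
  #4 SA[4]=13  'dd'
  #5 SA[5]=9  'deacdd'
  #6 SA[6]=2  'dfeeggbdeacdd'
  #7 SA[7]=10  'eacdd'
  #8 SA[8]=4  'eeggbdeacdd'
  #9 SA[9]=5  'eggbdeacdd'
  #10 SA[10]=1  'fdfeeggbdeacdd'
  #11 SA[11]=3  'feeggbdeacdd'
  #12 SA[12]=7  'gbdeacdd'
  #13 SA[13]=0  'gfdfeeggbdeacdd'
  #14 SA[14]=6  'ggbdeacdd'

SA = [11, 8, 12, 14, 13, 9, 2, 10, 4, 5, 1, 3, 7, 0, 6]
[i] adj suffixes → lcp
  [1] 11/8 → 0 ('')
  [2] 8/12 → 0 ('')
  [3] 12/14 → 0 ('')
  [4] 14/13 → 1 ('d')
  [5] 13/9 → 1 ('d')
  [6] 9/2 → 1 ('d')
  [7] 2/10 → 0 ('')
  [8] 10/4 → 1 ('e')
  [9] 4/5 → 1 ('e')
  [10] 5/1 → 0 ('')
  [11] 1/3 → 1 ('f')
  [12] 3/7 → 0 ('')
  [13] 7/0 → 1 ('g')
  [14] 0/6 → 1 ('g')

n(n+1)/2 = 15·16/2 = 120
Σ LCP = 0 + 0 + 0 + 0 + 1 + 1 + 1 + 0 + 1 + 1 + 0 + 1 + 0 + 1 + 1 = 8
distinct = 120 − 8 = 112

112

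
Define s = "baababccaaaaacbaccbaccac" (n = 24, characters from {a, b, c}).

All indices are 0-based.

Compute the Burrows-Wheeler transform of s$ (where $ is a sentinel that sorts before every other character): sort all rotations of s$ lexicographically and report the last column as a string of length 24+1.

ccaabaabcabb$accaacccabaa

rank  rotation                   last
    0  $baababccaaaaacbaccbaccac  c
    1  aaaaacbaccbaccac$baababcc  c
    2  aaaacbaccbaccac$baababcca  a
    3  aaacbaccbaccac$baababccaa  a
    4  aababccaaaaacbaccbaccac$b  b
    5  aacbaccbaccac$baababccaaa  a
    6  ababccaaaaacbaccbaccac$ba  a
    7  abccaaaaacbaccbaccac$baab  b
    8  ac$baababccaaaaacbaccbacc  c
    9  acbaccbaccac$baababccaaaa  a
   10  accac$baababccaaaaacbaccb  b
   11  accbaccac$baababccaaaaacb  b
   12  baababccaaaaacbaccbaccac$  $
   13  babccaaaaacbaccbaccac$baa  a
   14  baccac$baababccaaaaacbacc  c
   15  baccbaccac$baababccaaaaac  c
   16  bccaaaaacbaccbaccac$baaba  a
   17  c$baababccaaaaacbaccbacca  a
   18  caaaaacbaccbaccac$baababc  c
   19  cac$baababccaaaaacbaccbac  c
   20  cbaccac$baababccaaaaacbac  c
   21  cbaccbaccac$baababccaaaaa  a
   22  ccaaaaacbaccbaccac$baabab  b
   23  ccac$baababccaaaaacbaccba  a
   24  ccbaccac$baababccaaaaacba  a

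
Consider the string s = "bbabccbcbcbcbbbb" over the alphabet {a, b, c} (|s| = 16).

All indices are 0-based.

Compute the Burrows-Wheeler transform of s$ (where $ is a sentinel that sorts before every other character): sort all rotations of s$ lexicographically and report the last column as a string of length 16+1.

bbbbb$bccccabbbcb

rank  rotation           last
    0  $bbabccbcbcbcbbbb  b
    1  abccbcbcbcbbbb$bb  b
    2  b$bbabccbcbcbcbbb  b
    3  babccbcbcbcbbbb$b  b
    4  bb$bbabccbcbcbcbb  b
    5  bbabccbcbcbcbbbb$  $
    6  bbb$bbabccbcbcbcb  b
    7  bbbb$bbabccbcbcbc  c
    8  bcbbbb$bbabccbcbc  c
    9  bcbcbbbb$bbabccbc  c
   10  bcbcbcbbbb$bbabcc  c
   11  bccbcbcbcbbbb$bba  a
   12  cbbbb$bbabccbcbcb  b
   13  cbcbbbb$bbabccbcb  b
   14  cbcbcbbbb$bbabccb  b
   15  cbcbcbcbbbb$bbabc  c
   16  ccbcbcbcbbbb$bbab  b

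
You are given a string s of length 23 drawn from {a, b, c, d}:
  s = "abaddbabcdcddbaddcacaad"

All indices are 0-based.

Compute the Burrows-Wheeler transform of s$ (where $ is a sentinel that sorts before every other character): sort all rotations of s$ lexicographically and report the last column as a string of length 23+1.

rank  rotation                  last
    0  $abaddbabcdcddbaddcacaad  d
    1  aad$abaddbabcdcddbaddcac  c
    2  abaddbabcdcddbaddcacaad$  $
    3  abcdcddbaddcacaad$abaddb  b
    4  acaad$abaddbabcdcddbaddc  c
    5  ad$abaddbabcdcddbaddcaca  a
    6  addbabcdcddbaddcacaad$ab  b
    7  addcacaad$abaddbabcdcddb  b
    8  babcdcddbaddcacaad$abadd  d
    9  baddbabcdcddbaddcacaad$a  a
   10  baddcacaad$abaddbabcdcdd  d
   11  bcdcddbaddcacaad$abaddba  a
   12  caad$abaddbabcdcddbaddca  a
   13  cacaad$abaddbabcdcddbadd  d
   14  cdcddbaddcacaad$abaddbab  b
   15  cddbaddcacaad$abaddbabcd  d
   16  d$abaddbabcdcddbaddcacaa  a
   17  dbabcdcddbaddcacaad$abad  d
   18  dbaddcacaad$abaddbabcdcd  d
   19  dcacaad$abaddbabcdcddbad  d
   20  dcddbaddcacaad$abaddbabc  c
   21  ddbabcdcddbaddcacaad$aba  a
   22  ddbaddcacaad$abaddbabcdc  c
   23  ddcacaad$abaddbabcdcddba  a

dc$bcabbdadaadbdadddcaca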